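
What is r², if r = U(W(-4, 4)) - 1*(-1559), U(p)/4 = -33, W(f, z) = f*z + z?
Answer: 2036329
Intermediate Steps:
W(f, z) = z + f*z
U(p) = -132 (U(p) = 4*(-33) = -132)
r = 1427 (r = -132 - 1*(-1559) = -132 + 1559 = 1427)
r² = 1427² = 2036329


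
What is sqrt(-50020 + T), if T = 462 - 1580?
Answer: 3*I*sqrt(5682) ≈ 226.14*I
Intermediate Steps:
T = -1118
sqrt(-50020 + T) = sqrt(-50020 - 1118) = sqrt(-51138) = 3*I*sqrt(5682)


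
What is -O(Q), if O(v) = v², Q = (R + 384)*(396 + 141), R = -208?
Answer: -8932518144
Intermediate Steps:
Q = 94512 (Q = (-208 + 384)*(396 + 141) = 176*537 = 94512)
-O(Q) = -1*94512² = -1*8932518144 = -8932518144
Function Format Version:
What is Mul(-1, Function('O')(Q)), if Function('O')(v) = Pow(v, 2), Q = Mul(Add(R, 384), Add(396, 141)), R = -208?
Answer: -8932518144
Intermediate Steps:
Q = 94512 (Q = Mul(Add(-208, 384), Add(396, 141)) = Mul(176, 537) = 94512)
Mul(-1, Function('O')(Q)) = Mul(-1, Pow(94512, 2)) = Mul(-1, 8932518144) = -8932518144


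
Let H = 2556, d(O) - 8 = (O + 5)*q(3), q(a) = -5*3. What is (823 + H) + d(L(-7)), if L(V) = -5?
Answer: 3387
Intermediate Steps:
q(a) = -15
d(O) = -67 - 15*O (d(O) = 8 + (O + 5)*(-15) = 8 + (5 + O)*(-15) = 8 + (-75 - 15*O) = -67 - 15*O)
(823 + H) + d(L(-7)) = (823 + 2556) + (-67 - 15*(-5)) = 3379 + (-67 + 75) = 3379 + 8 = 3387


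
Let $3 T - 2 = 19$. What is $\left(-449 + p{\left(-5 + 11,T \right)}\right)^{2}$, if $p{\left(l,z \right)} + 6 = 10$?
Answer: $198025$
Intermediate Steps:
$T = 7$ ($T = \frac{2}{3} + \frac{1}{3} \cdot 19 = \frac{2}{3} + \frac{19}{3} = 7$)
$p{\left(l,z \right)} = 4$ ($p{\left(l,z \right)} = -6 + 10 = 4$)
$\left(-449 + p{\left(-5 + 11,T \right)}\right)^{2} = \left(-449 + 4\right)^{2} = \left(-445\right)^{2} = 198025$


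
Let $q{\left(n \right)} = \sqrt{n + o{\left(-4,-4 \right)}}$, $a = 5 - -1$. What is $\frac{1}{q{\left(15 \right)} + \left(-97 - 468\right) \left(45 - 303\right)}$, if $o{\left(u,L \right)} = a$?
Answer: $\frac{48590}{7082964293} - \frac{\sqrt{21}}{21248892879} \approx 6.8599 \cdot 10^{-6}$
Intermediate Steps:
$a = 6$ ($a = 5 + 1 = 6$)
$o{\left(u,L \right)} = 6$
$q{\left(n \right)} = \sqrt{6 + n}$ ($q{\left(n \right)} = \sqrt{n + 6} = \sqrt{6 + n}$)
$\frac{1}{q{\left(15 \right)} + \left(-97 - 468\right) \left(45 - 303\right)} = \frac{1}{\sqrt{6 + 15} + \left(-97 - 468\right) \left(45 - 303\right)} = \frac{1}{\sqrt{21} - -145770} = \frac{1}{\sqrt{21} + 145770} = \frac{1}{145770 + \sqrt{21}}$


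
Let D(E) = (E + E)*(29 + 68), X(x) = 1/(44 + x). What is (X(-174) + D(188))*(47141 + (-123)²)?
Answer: 2271110961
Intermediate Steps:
D(E) = 194*E (D(E) = (2*E)*97 = 194*E)
(X(-174) + D(188))*(47141 + (-123)²) = (1/(44 - 174) + 194*188)*(47141 + (-123)²) = (1/(-130) + 36472)*(47141 + 15129) = (-1/130 + 36472)*62270 = (4741359/130)*62270 = 2271110961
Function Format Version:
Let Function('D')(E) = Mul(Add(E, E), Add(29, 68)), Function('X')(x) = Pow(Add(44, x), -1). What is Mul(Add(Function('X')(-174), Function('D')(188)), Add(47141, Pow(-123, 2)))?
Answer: 2271110961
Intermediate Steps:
Function('D')(E) = Mul(194, E) (Function('D')(E) = Mul(Mul(2, E), 97) = Mul(194, E))
Mul(Add(Function('X')(-174), Function('D')(188)), Add(47141, Pow(-123, 2))) = Mul(Add(Pow(Add(44, -174), -1), Mul(194, 188)), Add(47141, Pow(-123, 2))) = Mul(Add(Pow(-130, -1), 36472), Add(47141, 15129)) = Mul(Add(Rational(-1, 130), 36472), 62270) = Mul(Rational(4741359, 130), 62270) = 2271110961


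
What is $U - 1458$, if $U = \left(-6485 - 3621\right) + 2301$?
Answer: $-9263$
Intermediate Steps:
$U = -7805$ ($U = -10106 + 2301 = -7805$)
$U - 1458 = -7805 - 1458 = -9263$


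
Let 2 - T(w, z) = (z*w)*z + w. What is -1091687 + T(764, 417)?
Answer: -133943645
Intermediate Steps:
T(w, z) = 2 - w - w*z² (T(w, z) = 2 - ((z*w)*z + w) = 2 - ((w*z)*z + w) = 2 - (w*z² + w) = 2 - (w + w*z²) = 2 + (-w - w*z²) = 2 - w - w*z²)
-1091687 + T(764, 417) = -1091687 + (2 - 1*764 - 1*764*417²) = -1091687 + (2 - 764 - 1*764*173889) = -1091687 + (2 - 764 - 132851196) = -1091687 - 132851958 = -133943645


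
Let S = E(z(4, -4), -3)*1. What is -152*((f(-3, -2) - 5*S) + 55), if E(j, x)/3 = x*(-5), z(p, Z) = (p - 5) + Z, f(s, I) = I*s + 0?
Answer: 24928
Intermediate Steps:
f(s, I) = I*s
z(p, Z) = -5 + Z + p (z(p, Z) = (-5 + p) + Z = -5 + Z + p)
E(j, x) = -15*x (E(j, x) = 3*(x*(-5)) = 3*(-5*x) = -15*x)
S = 45 (S = -15*(-3)*1 = 45*1 = 45)
-152*((f(-3, -2) - 5*S) + 55) = -152*((-2*(-3) - 5*45) + 55) = -152*((6 - 225) + 55) = -152*(-219 + 55) = -152*(-164) = 24928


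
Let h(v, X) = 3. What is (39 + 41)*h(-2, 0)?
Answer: 240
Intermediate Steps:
(39 + 41)*h(-2, 0) = (39 + 41)*3 = 80*3 = 240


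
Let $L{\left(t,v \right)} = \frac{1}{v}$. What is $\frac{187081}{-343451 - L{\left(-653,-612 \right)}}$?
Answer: $- \frac{114493572}{210192011} \approx -0.54471$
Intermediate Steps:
$\frac{187081}{-343451 - L{\left(-653,-612 \right)}} = \frac{187081}{-343451 - \frac{1}{-612}} = \frac{187081}{-343451 - - \frac{1}{612}} = \frac{187081}{-343451 + \frac{1}{612}} = \frac{187081}{- \frac{210192011}{612}} = 187081 \left(- \frac{612}{210192011}\right) = - \frac{114493572}{210192011}$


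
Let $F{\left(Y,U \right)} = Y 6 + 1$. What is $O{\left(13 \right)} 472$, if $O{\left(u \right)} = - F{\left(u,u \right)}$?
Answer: $-37288$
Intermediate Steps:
$F{\left(Y,U \right)} = 1 + 6 Y$ ($F{\left(Y,U \right)} = 6 Y + 1 = 1 + 6 Y$)
$O{\left(u \right)} = -1 - 6 u$ ($O{\left(u \right)} = - (1 + 6 u) = -1 - 6 u$)
$O{\left(13 \right)} 472 = \left(-1 - 78\right) 472 = \left(-79\right) 472 = -37288$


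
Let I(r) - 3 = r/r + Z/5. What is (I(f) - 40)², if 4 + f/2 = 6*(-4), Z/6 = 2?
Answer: 28224/25 ≈ 1129.0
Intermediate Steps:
Z = 12 (Z = 6*2 = 12)
f = -56 (f = -8 + 2*(6*(-4)) = -8 + 2*(-24) = -8 - 48 = -56)
I(r) = 32/5 (I(r) = 3 + (r/r + 12/5) = 3 + (1 + 12*(⅕)) = 3 + (1 + 12/5) = 3 + 17/5 = 32/5)
(I(f) - 40)² = (32/5 - 40)² = (-168/5)² = 28224/25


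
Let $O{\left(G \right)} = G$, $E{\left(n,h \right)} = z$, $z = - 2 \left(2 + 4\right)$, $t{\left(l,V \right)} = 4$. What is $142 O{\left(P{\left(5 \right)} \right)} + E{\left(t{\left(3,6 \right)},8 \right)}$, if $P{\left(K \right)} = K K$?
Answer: $3538$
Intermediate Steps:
$P{\left(K \right)} = K^{2}$
$z = -12$ ($z = \left(-2\right) 6 = -12$)
$E{\left(n,h \right)} = -12$
$142 O{\left(P{\left(5 \right)} \right)} + E{\left(t{\left(3,6 \right)},8 \right)} = 142 \cdot 5^{2} - 12 = 142 \cdot 25 - 12 = 3550 - 12 = 3538$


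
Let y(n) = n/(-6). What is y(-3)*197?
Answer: 197/2 ≈ 98.500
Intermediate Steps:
y(n) = -n/6 (y(n) = n*(-⅙) = -n/6)
y(-3)*197 = -⅙*(-3)*197 = (½)*197 = 197/2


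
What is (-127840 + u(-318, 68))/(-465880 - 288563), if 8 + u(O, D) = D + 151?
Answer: 14181/83827 ≈ 0.16917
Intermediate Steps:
u(O, D) = 143 + D (u(O, D) = -8 + (D + 151) = -8 + (151 + D) = 143 + D)
(-127840 + u(-318, 68))/(-465880 - 288563) = (-127840 + (143 + 68))/(-465880 - 288563) = (-127840 + 211)/(-754443) = -127629*(-1/754443) = 14181/83827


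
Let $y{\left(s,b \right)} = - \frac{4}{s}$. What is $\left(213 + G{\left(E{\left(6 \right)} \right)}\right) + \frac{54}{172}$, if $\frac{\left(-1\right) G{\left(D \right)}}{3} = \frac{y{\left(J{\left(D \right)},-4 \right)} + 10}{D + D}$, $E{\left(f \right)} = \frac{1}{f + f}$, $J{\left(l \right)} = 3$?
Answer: $\frac{4929}{86} \approx 57.314$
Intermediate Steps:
$E{\left(f \right)} = \frac{1}{2 f}$
$G{\left(D \right)} = - \frac{13}{D}$ ($G{\left(D \right)} = - 3 \frac{- \frac{4}{3} + 10}{D + D} = - 3 \frac{\left(-4\right) \frac{1}{3} + 10}{2 D} = - 3 \left(- \frac{4}{3} + 10\right) \frac{1}{2 D} = - 3 \frac{26 \frac{1}{2 D}}{3} = - 3 \frac{13}{3 D} = - \frac{13}{D}$)
$\left(213 + G{\left(E{\left(6 \right)} \right)}\right) + \frac{54}{172} = \left(213 - \frac{13}{\frac{1}{2} \cdot \frac{1}{6}}\right) + \frac{54}{172} = \left(213 - \frac{13}{\frac{1}{2} \cdot \frac{1}{6}}\right) + 54 \cdot \frac{1}{172} = \left(213 - 13 \frac{1}{\frac{1}{12}}\right) + \frac{27}{86} = \left(213 - 156\right) + \frac{27}{86} = 57 + \frac{27}{86} = \frac{4929}{86}$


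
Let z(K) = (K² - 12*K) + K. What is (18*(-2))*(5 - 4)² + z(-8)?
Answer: 116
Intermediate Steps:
z(K) = K² - 11*K
(18*(-2))*(5 - 4)² + z(-8) = (18*(-2))*(5 - 4)² - 8*(-11 - 8) = -36*1² - 8*(-19) = -36*1 + 152 = -36 + 152 = 116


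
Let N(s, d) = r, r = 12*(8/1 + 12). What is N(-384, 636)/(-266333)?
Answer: -240/266333 ≈ -0.00090113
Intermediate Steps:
r = 240 (r = 12*(8*1 + 12) = 12*(8 + 12) = 12*20 = 240)
N(s, d) = 240
N(-384, 636)/(-266333) = 240/(-266333) = 240*(-1/266333) = -240/266333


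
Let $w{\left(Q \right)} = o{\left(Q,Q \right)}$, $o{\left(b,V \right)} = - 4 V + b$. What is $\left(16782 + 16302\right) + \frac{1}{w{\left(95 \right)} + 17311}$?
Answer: $\frac{563288185}{17026} \approx 33084.0$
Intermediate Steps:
$o{\left(b,V \right)} = b - 4 V$
$w{\left(Q \right)} = - 3 Q$ ($w{\left(Q \right)} = Q - 4 Q = - 3 Q$)
$\left(16782 + 16302\right) + \frac{1}{w{\left(95 \right)} + 17311} = \left(16782 + 16302\right) + \frac{1}{\left(-3\right) 95 + 17311} = 33084 + \frac{1}{-285 + 17311} = 33084 + \frac{1}{17026} = \frac{563288185}{17026}$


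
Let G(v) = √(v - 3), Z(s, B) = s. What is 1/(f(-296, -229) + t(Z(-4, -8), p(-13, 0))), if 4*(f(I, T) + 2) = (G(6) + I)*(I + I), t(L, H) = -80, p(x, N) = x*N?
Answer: 21863/955948682 + 37*√3/477974341 ≈ 2.3005e-5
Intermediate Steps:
p(x, N) = N*x
G(v) = √(-3 + v)
f(I, T) = -2 + I*(I + √3)/2 (f(I, T) = -2 + ((√(-3 + 6) + I)*(I + I))/4 = -2 + ((√3 + I)*(2*I))/4 = -2 + ((I + √3)*(2*I))/4 = -2 + (2*I*(I + √3))/4 = -2 + I*(I + √3)/2)
1/(f(-296, -229) + t(Z(-4, -8), p(-13, 0))) = 1/((-2 + (½)*(-296)² + (½)*(-296)*√3) - 80) = 1/((-2 + (½)*87616 - 148*√3) - 80) = 1/((-2 + 43808 - 148*√3) - 80) = 1/((43806 - 148*√3) - 80) = 1/(43726 - 148*√3)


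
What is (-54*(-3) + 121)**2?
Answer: 80089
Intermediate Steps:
(-54*(-3) + 121)**2 = (-9*(-18) + 121)**2 = (162 + 121)**2 = 283**2 = 80089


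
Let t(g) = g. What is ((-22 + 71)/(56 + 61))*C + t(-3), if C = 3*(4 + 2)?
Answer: 59/13 ≈ 4.5385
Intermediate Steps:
C = 18 (C = 3*6 = 18)
((-22 + 71)/(56 + 61))*C + t(-3) = ((-22 + 71)/(56 + 61))*18 - 3 = (49/117)*18 - 3 = 98/13 - 3 = 59/13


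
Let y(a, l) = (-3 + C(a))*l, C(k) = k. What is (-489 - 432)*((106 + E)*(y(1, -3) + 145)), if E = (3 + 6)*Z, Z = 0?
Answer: -14741526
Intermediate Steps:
y(a, l) = l*(-3 + a) (y(a, l) = (-3 + a)*l = l*(-3 + a))
E = 0 (E = (3 + 6)*0 = 9*0 = 0)
(-489 - 432)*((106 + E)*(y(1, -3) + 145)) = (-489 - 432)*((106 + 0)*(-3*(-3 + 1) + 145)) = -97626*(-3*(-2) + 145) = -97626*(6 + 145) = -97626*151 = -921*16006 = -14741526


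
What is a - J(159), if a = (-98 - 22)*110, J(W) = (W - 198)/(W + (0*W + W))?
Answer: -1399187/106 ≈ -13200.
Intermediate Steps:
J(W) = (-198 + W)/(2*W) (J(W) = (-198 + W)/(W + (0 + W)) = (-198 + W)/(W + W) = (-198 + W)/((2*W)) = (-198 + W)*(1/(2*W)) = (-198 + W)/(2*W))
a = -13200 (a = -120*110 = -13200)
a - J(159) = -13200 - (-198 + 159)/(2*159) = -13200 - (-39)/(2*159) = -13200 - 1*(-13/106) = -13200 + 13/106 = -1399187/106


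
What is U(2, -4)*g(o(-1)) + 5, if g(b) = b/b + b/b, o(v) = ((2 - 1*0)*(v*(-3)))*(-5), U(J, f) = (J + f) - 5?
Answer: -9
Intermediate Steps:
U(J, f) = -5 + J + f
o(v) = 30*v (o(v) = ((2 + 0)*(-3*v))*(-5) = (2*(-3*v))*(-5) = -6*v*(-5) = 30*v)
g(b) = 2 (g(b) = 1 + 1 = 2)
U(2, -4)*g(o(-1)) + 5 = (-5 + 2 - 4)*2 + 5 = -7*2 + 5 = -14 + 5 = -9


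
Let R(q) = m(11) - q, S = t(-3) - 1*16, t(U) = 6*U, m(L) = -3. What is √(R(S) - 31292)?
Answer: I*√31261 ≈ 176.81*I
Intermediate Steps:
S = -34 (S = 6*(-3) - 1*16 = -18 - 16 = -34)
R(q) = -3 - q
√(R(S) - 31292) = √((-3 - 1*(-34)) - 31292) = √((-3 + 34) - 31292) = √(31 - 31292) = √(-31261) = I*√31261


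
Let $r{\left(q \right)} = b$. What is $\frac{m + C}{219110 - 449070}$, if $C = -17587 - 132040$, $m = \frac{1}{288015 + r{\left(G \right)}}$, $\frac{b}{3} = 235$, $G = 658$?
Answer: $\frac{43200307439}{66394051200} \approx 0.65067$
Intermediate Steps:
$b = 705$ ($b = 3 \cdot 235 = 705$)
$r{\left(q \right)} = 705$
$m = \frac{1}{288720}$ ($m = \frac{1}{288015 + 705} = \frac{1}{288720} \approx 3.4636 \cdot 10^{-6}$)
$C = -149627$ ($C = -17587 - 132040 = -149627$)
$\frac{m + C}{219110 - 449070} = \frac{\frac{1}{288720} - 149627}{219110 - 449070} = - \frac{43200307439}{288720 \left(-229960\right)} = \left(- \frac{43200307439}{288720}\right) \left(- \frac{1}{229960}\right) = \frac{43200307439}{66394051200}$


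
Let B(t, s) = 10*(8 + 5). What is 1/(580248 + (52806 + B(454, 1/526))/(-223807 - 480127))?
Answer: 351967/204228121348 ≈ 1.7234e-6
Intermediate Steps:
B(t, s) = 130 (B(t, s) = 10*13 = 130)
1/(580248 + (52806 + B(454, 1/526))/(-223807 - 480127)) = 1/(580248 + (52806 + 130)/(-223807 - 480127)) = 1/(580248 + 52936/(-703934)) = 1/(580248 + 52936*(-1/703934)) = 1/(580248 - 26468/351967) = 1/(204228121348/351967) = 351967/204228121348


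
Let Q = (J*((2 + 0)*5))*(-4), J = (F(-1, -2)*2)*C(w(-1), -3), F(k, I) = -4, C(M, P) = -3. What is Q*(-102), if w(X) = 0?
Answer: 97920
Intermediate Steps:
J = 24 (J = -4*2*(-3) = -8*(-3) = 24)
Q = -960 (Q = (24*((2 + 0)*5))*(-4) = (24*(2*5))*(-4) = (24*10)*(-4) = 240*(-4) = -960)
Q*(-102) = -960*(-102) = 97920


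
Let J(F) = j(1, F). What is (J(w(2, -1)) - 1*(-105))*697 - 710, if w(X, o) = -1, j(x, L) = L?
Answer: 71778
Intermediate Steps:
J(F) = F
(J(w(2, -1)) - 1*(-105))*697 - 710 = (-1 - 1*(-105))*697 - 710 = (-1 + 105)*697 - 710 = 104*697 - 710 = 72488 - 710 = 71778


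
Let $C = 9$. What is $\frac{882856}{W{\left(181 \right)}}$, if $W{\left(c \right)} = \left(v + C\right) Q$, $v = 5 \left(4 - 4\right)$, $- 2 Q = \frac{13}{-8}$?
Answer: $\frac{1086592}{9} \approx 1.2073 \cdot 10^{5}$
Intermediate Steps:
$Q = \frac{13}{16}$ ($Q = - \frac{13 \frac{1}{-8}}{2} = - \frac{13 \left(- \frac{1}{8}\right)}{2} = \left(- \frac{1}{2}\right) \left(- \frac{13}{8}\right) = \frac{13}{16} \approx 0.8125$)
$v = 0$ ($v = 5 \cdot 0 = 0$)
$W{\left(c \right)} = \frac{117}{16}$ ($W{\left(c \right)} = \left(0 + 9\right) \frac{13}{16} = 9 \cdot \frac{13}{16} = \frac{117}{16}$)
$\frac{882856}{W{\left(181 \right)}} = \frac{882856}{\frac{117}{16}} = 882856 \cdot \frac{16}{117} = \frac{1086592}{9}$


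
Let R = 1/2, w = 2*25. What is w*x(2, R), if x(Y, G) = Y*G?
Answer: 50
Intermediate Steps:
w = 50
R = ½ (R = 1*(½) = ½ ≈ 0.50000)
x(Y, G) = G*Y
w*x(2, R) = 50*((½)*2) = 50*1 = 50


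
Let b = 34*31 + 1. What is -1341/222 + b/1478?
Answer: -145649/27343 ≈ -5.3267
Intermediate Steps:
b = 1055 (b = 1054 + 1 = 1055)
-1341/222 + b/1478 = -1341/222 + 1055/1478 = -1341*1/222 + 1055*(1/1478) = -447/74 + 1055/1478 = -145649/27343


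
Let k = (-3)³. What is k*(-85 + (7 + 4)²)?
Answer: -972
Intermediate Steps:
k = -27
k*(-85 + (7 + 4)²) = -27*(-85 + (7 + 4)²) = -27*(-85 + 11²) = -27*(-85 + 121) = -27*36 = -972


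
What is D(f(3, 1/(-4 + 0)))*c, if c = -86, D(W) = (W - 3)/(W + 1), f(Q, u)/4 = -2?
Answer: -946/7 ≈ -135.14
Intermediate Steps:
f(Q, u) = -8 (f(Q, u) = 4*(-2) = -8)
D(W) = (-3 + W)/(1 + W)
D(f(3, 1/(-4 + 0)))*c = ((-3 - 8)/(1 - 8))*(-86) = (-11/(-7))*(-86) = -⅐*(-11)*(-86) = (11/7)*(-86) = -946/7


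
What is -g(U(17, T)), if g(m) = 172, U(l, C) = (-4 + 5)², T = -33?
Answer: -172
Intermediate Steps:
U(l, C) = 1 (U(l, C) = 1² = 1)
-g(U(17, T)) = -1*172 = -172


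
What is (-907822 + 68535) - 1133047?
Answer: -1972334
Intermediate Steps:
(-907822 + 68535) - 1133047 = -839287 - 1133047 = -1972334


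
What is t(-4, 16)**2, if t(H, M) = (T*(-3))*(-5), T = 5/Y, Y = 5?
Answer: 225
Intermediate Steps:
T = 1 (T = 5/5 = 5*(1/5) = 1)
t(H, M) = 15 (t(H, M) = (1*(-3))*(-5) = -3*(-5) = 15)
t(-4, 16)**2 = 15**2 = 225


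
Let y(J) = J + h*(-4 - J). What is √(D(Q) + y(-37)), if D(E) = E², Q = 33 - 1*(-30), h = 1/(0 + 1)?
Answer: √3965 ≈ 62.968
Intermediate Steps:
h = 1 (h = 1/1 = 1)
y(J) = -4 (y(J) = J + 1*(-4 - J) = J + (-4 - J) = -4)
Q = 63 (Q = 33 + 30 = 63)
√(D(Q) + y(-37)) = √(63² - 4) = √(3969 - 4) = √3965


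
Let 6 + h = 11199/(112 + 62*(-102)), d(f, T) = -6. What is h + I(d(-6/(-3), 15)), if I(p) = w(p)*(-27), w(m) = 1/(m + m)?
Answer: -17247/3106 ≈ -5.5528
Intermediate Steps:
w(m) = 1/(2*m)
I(p) = -27/(2*p) (I(p) = (1/(2*p))*(-27) = -27/(2*p))
h = -48471/6212 (h = -6 + 11199/(112 + 62*(-102)) = -6 + 11199/(112 - 6324) = -6 + 11199/(-6212) = -6 + 11199*(-1/6212) = -6 - 11199/6212 = -48471/6212 ≈ -7.8028)
h + I(d(-6/(-3), 15)) = -48471/6212 - 27/2/(-6) = -48471/6212 - 27/2*(-1/6) = -48471/6212 + 9/4 = -17247/3106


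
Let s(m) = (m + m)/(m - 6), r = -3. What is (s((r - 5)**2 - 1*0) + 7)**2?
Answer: 71289/841 ≈ 84.767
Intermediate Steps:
s(m) = 2*m/(-6 + m) (s(m) = (2*m)/(-6 + m) = 2*m/(-6 + m))
(s((r - 5)**2 - 1*0) + 7)**2 = (2*((-3 - 5)**2 - 1*0)/(-6 + ((-3 - 5)**2 - 1*0)) + 7)**2 = (2*((-8)**2 + 0)/(-6 + ((-8)**2 + 0)) + 7)**2 = (2*(64 + 0)/(-6 + (64 + 0)) + 7)**2 = (2*64/(-6 + 64) + 7)**2 = (2*64/58 + 7)**2 = (2*64*(1/58) + 7)**2 = (64/29 + 7)**2 = (267/29)**2 = 71289/841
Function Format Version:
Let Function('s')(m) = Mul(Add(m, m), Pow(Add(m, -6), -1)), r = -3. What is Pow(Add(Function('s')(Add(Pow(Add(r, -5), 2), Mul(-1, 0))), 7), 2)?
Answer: Rational(71289, 841) ≈ 84.767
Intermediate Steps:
Function('s')(m) = Mul(2, m, Pow(Add(-6, m), -1)) (Function('s')(m) = Mul(Mul(2, m), Pow(Add(-6, m), -1)) = Mul(2, m, Pow(Add(-6, m), -1)))
Pow(Add(Function('s')(Add(Pow(Add(r, -5), 2), Mul(-1, 0))), 7), 2) = Pow(Add(Mul(2, Add(Pow(Add(-3, -5), 2), Mul(-1, 0)), Pow(Add(-6, Add(Pow(Add(-3, -5), 2), Mul(-1, 0))), -1)), 7), 2) = Pow(Add(Mul(2, Add(Pow(-8, 2), 0), Pow(Add(-6, Add(Pow(-8, 2), 0)), -1)), 7), 2) = Pow(Add(Mul(2, Add(64, 0), Pow(Add(-6, Add(64, 0)), -1)), 7), 2) = Pow(Add(Mul(2, 64, Pow(Add(-6, 64), -1)), 7), 2) = Pow(Add(Mul(2, 64, Pow(58, -1)), 7), 2) = Pow(Add(Mul(2, 64, Rational(1, 58)), 7), 2) = Pow(Add(Rational(64, 29), 7), 2) = Pow(Rational(267, 29), 2) = Rational(71289, 841)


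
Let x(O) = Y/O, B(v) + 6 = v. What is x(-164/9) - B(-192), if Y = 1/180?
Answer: 649439/3280 ≈ 198.00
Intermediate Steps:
Y = 1/180 ≈ 0.0055556
B(v) = -6 + v
x(O) = 1/(180*O)
x(-164/9) - B(-192) = 1/(180*((-164/9))) - (-6 - 192) = 1/(180*((-164*⅑))) - 1*(-198) = 1/(180*(-164/9)) + 198 = (1/180)*(-9/164) + 198 = -1/3280 + 198 = 649439/3280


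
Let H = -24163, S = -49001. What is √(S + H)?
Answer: 2*I*√18291 ≈ 270.49*I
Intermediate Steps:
√(S + H) = √(-49001 - 24163) = √(-73164) = 2*I*√18291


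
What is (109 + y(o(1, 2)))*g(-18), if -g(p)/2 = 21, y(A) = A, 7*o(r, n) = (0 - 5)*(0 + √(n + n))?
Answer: -4518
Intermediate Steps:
o(r, n) = -5*√2*√n/7 (o(r, n) = ((0 - 5)*(0 + √(n + n)))/7 = (-5*(0 + √(2*n)))/7 = (-5*(0 + √2*√n))/7 = (-5*√2*√n)/7 = -5*√2*√n/7)
g(p) = -42 (g(p) = -2*21 = -42)
(109 + y(o(1, 2)))*g(-18) = (109 - 5*√2*√2/7)*(-42) = (109 - 10/7)*(-42) = (753/7)*(-42) = -4518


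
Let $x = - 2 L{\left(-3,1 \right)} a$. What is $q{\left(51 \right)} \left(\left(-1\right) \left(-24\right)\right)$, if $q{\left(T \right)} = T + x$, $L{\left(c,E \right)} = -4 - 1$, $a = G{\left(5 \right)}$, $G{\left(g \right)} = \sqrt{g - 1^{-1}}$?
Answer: $1704$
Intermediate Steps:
$G{\left(g \right)} = \sqrt{-1 + g}$ ($G{\left(g \right)} = \sqrt{g - 1} = \sqrt{-1 + g}$)
$a = 2$ ($a = \sqrt{-1 + 5} = \sqrt{4} = 2$)
$L{\left(c,E \right)} = -5$ ($L{\left(c,E \right)} = -4 - 1 = -5$)
$x = 20$ ($x = \left(-2\right) \left(-5\right) 2 = 10 \cdot 2 = 20$)
$q{\left(T \right)} = 20 + T$ ($q{\left(T \right)} = T + 20 = 20 + T$)
$q{\left(51 \right)} \left(\left(-1\right) \left(-24\right)\right) = \left(20 + 51\right) \left(\left(-1\right) \left(-24\right)\right) = 71 \cdot 24 = 1704$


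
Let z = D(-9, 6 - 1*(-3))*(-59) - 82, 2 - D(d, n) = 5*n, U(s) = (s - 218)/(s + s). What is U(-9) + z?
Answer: 44417/18 ≈ 2467.6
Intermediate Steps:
U(s) = (-218 + s)/(2*s) (U(s) = (-218 + s)/((2*s)) = (-218 + s)*(1/(2*s)) = (-218 + s)/(2*s))
D(d, n) = 2 - 5*n
z = 2455 (z = (2 - 5*(6 - 1*(-3)))*(-59) - 82 = (2 - 5*(6 + 3))*(-59) - 82 = (2 - 5*9)*(-59) - 82 = (2 - 45)*(-59) - 82 = -43*(-59) - 82 = 2537 - 82 = 2455)
U(-9) + z = (½)*(-218 - 9)/(-9) + 2455 = (½)*(-⅑)*(-227) + 2455 = 227/18 + 2455 = 44417/18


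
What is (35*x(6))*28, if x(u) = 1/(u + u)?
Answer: 245/3 ≈ 81.667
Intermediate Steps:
x(u) = 1/(2*u)
(35*x(6))*28 = (35*((½)/6))*28 = (35*((½)*(⅙)))*28 = (35*(1/12))*28 = (35/12)*28 = 245/3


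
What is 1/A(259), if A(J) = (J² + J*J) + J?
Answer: 1/134421 ≈ 7.4393e-6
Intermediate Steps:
A(J) = J + 2*J² (A(J) = (J² + J²) + J = 2*J² + J = J + 2*J²)
1/A(259) = 1/(259*(1 + 2*259)) = 1/(259*(1 + 518)) = 1/(259*519) = 1/134421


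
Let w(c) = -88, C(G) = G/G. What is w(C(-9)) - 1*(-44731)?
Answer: 44643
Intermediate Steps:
C(G) = 1
w(C(-9)) - 1*(-44731) = -88 - 1*(-44731) = -88 + 44731 = 44643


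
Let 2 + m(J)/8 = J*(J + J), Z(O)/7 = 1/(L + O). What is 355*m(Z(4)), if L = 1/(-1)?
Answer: 227200/9 ≈ 25244.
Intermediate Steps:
L = -1
Z(O) = 7/(-1 + O)
m(J) = -16 + 16*J² (m(J) = -16 + 8*(J*(J + J)) = -16 + 8*(J*(2*J)) = -16 + 8*(2*J²) = -16 + 16*J²)
355*m(Z(4)) = 355*(-16 + 16*(7/(-1 + 4))²) = 355*(-16 + 16*(7/3)²) = 355*(-16 + 16*(49/9)) = 355*(-16 + 784/9) = 355*(640/9) = 227200/9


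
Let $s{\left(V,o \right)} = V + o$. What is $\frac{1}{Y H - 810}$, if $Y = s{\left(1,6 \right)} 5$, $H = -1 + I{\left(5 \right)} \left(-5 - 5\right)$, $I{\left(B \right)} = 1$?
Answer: $- \frac{1}{1195} \approx -0.00083682$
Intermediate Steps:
$H = -11$ ($H = -1 + 1 \left(-5 - 5\right) = -1 + 1 \left(-10\right) = -1 - 10 = -11$)
$Y = 35$ ($Y = \left(1 + 6\right) 5 = 7 \cdot 5 = 35$)
$\frac{1}{Y H - 810} = \frac{1}{35 \left(-11\right) - 810} = \frac{1}{-385 - 810} = \frac{1}{-1195} = - \frac{1}{1195}$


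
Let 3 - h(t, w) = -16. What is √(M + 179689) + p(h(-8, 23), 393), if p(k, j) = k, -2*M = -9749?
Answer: 19 + √738254/2 ≈ 448.61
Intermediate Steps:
M = 9749/2 (M = -½*(-9749) = 9749/2 ≈ 4874.5)
h(t, w) = 19 (h(t, w) = 3 - 1*(-16) = 3 + 16 = 19)
√(M + 179689) + p(h(-8, 23), 393) = √(9749/2 + 179689) + 19 = √(369127/2) + 19 = √738254/2 + 19 = 19 + √738254/2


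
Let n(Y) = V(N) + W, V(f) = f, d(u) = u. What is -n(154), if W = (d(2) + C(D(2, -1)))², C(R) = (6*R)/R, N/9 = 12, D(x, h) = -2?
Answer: -172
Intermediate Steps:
N = 108 (N = 9*12 = 108)
C(R) = 6
W = 64 (W = (2 + 6)² = 8² = 64)
n(Y) = 172 (n(Y) = 108 + 64 = 172)
-n(154) = -1*172 = -172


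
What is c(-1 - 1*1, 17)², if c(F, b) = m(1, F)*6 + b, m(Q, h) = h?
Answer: 25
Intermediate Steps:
c(F, b) = b + 6*F (c(F, b) = F*6 + b = 6*F + b = b + 6*F)
c(-1 - 1*1, 17)² = (17 + 6*(-1 - 1*1))² = (17 + 6*(-1 - 1))² = (17 + 6*(-2))² = (17 - 12)² = 5² = 25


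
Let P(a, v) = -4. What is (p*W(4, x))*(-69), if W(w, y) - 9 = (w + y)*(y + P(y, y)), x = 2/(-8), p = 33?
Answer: 252747/16 ≈ 15797.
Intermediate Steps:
x = -1/4 (x = 2*(-1/8) = -1/4 ≈ -0.25000)
W(w, y) = 9 + (-4 + y)*(w + y) (W(w, y) = 9 + (w + y)*(y - 4) = 9 + (w + y)*(-4 + y) = 9 + (-4 + y)*(w + y))
(p*W(4, x))*(-69) = (33*(9 + (-1/4)**2 - 4*4 - 4*(-1/4) + 4*(-1/4)))*(-69) = (33*(9 + 1/16 - 16 + 1 - 1))*(-69) = (33*(-111/16))*(-69) = -3663/16*(-69) = 252747/16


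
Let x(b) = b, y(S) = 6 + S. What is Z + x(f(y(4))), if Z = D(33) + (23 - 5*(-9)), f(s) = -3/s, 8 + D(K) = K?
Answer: 927/10 ≈ 92.700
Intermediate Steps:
D(K) = -8 + K
Z = 93 (Z = (-8 + 33) + (23 - 5*(-9)) = 25 + (23 + 45) = 25 + 68 = 93)
Z + x(f(y(4))) = 93 - 3/(6 + 4) = 93 - 3/10 = 927/10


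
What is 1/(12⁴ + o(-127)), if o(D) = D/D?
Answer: 1/20737 ≈ 4.8223e-5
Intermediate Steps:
o(D) = 1
1/(12⁴ + o(-127)) = 1/(12⁴ + 1) = 1/(20736 + 1) = 1/20737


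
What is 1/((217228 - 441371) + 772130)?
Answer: 1/547987 ≈ 1.8249e-6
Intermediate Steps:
1/((217228 - 441371) + 772130) = 1/(-224143 + 772130) = 1/547987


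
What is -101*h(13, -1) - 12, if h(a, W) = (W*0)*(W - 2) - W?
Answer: -113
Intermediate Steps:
h(a, W) = -W (h(a, W) = 0*(-2 + W) - W = 0 - W = -W)
-101*h(13, -1) - 12 = -(-101)*(-1) - 12 = -101*1 - 12 = -101 - 12 = -113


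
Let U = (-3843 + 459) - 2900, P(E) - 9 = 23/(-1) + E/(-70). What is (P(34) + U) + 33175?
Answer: 940678/35 ≈ 26877.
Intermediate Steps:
P(E) = -14 - E/70 (P(E) = 9 + (23/(-1) + E/(-70)) = 9 + (23*(-1) + E*(-1/70)) = 9 + (-23 - E/70) = -14 - E/70)
U = -6284 (U = -3384 - 2900 = -6284)
(P(34) + U) + 33175 = ((-14 - 1/70*34) - 6284) + 33175 = ((-14 - 17/35) - 6284) + 33175 = (-507/35 - 6284) + 33175 = -220447/35 + 33175 = 940678/35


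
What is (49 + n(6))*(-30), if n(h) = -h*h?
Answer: -390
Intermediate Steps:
n(h) = -h**2
(49 + n(6))*(-30) = (49 - 1*6**2)*(-30) = (49 - 1*36)*(-30) = (49 - 36)*(-30) = 13*(-30) = -390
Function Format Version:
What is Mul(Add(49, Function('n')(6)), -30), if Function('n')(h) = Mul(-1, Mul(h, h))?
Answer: -390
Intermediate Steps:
Function('n')(h) = Mul(-1, Pow(h, 2))
Mul(Add(49, Function('n')(6)), -30) = Mul(Add(49, Mul(-1, Pow(6, 2))), -30) = Mul(Add(49, Mul(-1, 36)), -30) = Mul(Add(49, -36), -30) = Mul(13, -30) = -390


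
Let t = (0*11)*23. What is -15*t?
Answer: 0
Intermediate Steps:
t = 0 (t = 0*23 = 0)
-15*t = -15*0 = 0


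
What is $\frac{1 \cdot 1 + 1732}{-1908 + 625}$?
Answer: $- \frac{1733}{1283} \approx -1.3507$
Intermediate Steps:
$\frac{1 \cdot 1 + 1732}{-1908 + 625} = \frac{1 + 1732}{-1283} = 1733 \left(- \frac{1}{1283}\right) = - \frac{1733}{1283}$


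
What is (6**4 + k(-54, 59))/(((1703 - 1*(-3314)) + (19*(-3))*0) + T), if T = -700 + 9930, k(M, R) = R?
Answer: 1355/14247 ≈ 0.095108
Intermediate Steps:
T = 9230
(6**4 + k(-54, 59))/(((1703 - 1*(-3314)) + (19*(-3))*0) + T) = (6**4 + 59)/(((1703 - 1*(-3314)) + (19*(-3))*0) + 9230) = (1296 + 59)/(((1703 + 3314) - 57*0) + 9230) = 1355/((5017 + 0) + 9230) = 1355/(5017 + 9230) = 1355/14247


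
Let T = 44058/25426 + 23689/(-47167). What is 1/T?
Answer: 599634071/737883586 ≈ 0.81264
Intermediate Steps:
T = 737883586/599634071 (T = 44058*(1/25426) + 23689*(-1/47167) = 22029/12713 - 23689/47167 = 737883586/599634071 ≈ 1.2306)
1/T = 1/(737883586/599634071) = 599634071/737883586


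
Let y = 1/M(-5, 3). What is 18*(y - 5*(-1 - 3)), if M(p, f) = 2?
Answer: 369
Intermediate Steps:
y = ½ (y = 1/2 = ½ ≈ 0.50000)
18*(y - 5*(-1 - 3)) = 18*(½ - 5*(-1 - 3)) = 18*(½ - 5*(-4)) = 18*(½ + 20) = 18*(41/2) = 369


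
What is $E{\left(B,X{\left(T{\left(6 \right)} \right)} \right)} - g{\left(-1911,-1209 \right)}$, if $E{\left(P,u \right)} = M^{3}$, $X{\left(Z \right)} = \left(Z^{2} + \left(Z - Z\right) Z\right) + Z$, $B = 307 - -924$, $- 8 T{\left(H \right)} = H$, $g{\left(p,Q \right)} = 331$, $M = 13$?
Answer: $1866$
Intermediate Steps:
$T{\left(H \right)} = - \frac{H}{8}$
$B = 1231$ ($B = 307 + 924 = 1231$)
$X{\left(Z \right)} = Z + Z^{2}$ ($X{\left(Z \right)} = \left(Z^{2} + 0 Z\right) + Z = \left(Z^{2} + 0\right) + Z = Z^{2} + Z = Z + Z^{2}$)
$E{\left(P,u \right)} = 2197$ ($E{\left(P,u \right)} = 13^{3} = 2197$)
$E{\left(B,X{\left(T{\left(6 \right)} \right)} \right)} - g{\left(-1911,-1209 \right)} = 2197 - 331 = 1866$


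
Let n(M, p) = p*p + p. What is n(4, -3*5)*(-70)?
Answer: -14700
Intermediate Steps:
n(M, p) = p + p² (n(M, p) = p² + p = p + p²)
n(4, -3*5)*(-70) = ((-3*5)*(1 - 3*5))*(-70) = -15*(1 - 15)*(-70) = -15*(-14)*(-70) = 210*(-70) = -14700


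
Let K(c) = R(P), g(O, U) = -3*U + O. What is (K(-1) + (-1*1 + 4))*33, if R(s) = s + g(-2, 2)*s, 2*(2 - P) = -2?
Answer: -594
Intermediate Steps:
g(O, U) = O - 3*U
P = 3 (P = 2 - ½*(-2) = 2 + 1 = 3)
R(s) = -7*s (R(s) = s + (-2 - 3*2)*s = s + (-2 - 6)*s = s - 8*s = -7*s)
K(c) = -21 (K(c) = -7*3 = -21)
(K(-1) + (-1*1 + 4))*33 = (-21 + (-1*1 + 4))*33 = (-21 + (-1 + 4))*33 = (-21 + 3)*33 = -18*33 = -594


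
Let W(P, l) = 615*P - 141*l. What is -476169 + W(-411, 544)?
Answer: -805638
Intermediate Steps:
W(P, l) = -141*l + 615*P
-476169 + W(-411, 544) = -476169 + (-141*544 + 615*(-411)) = -476169 + (-76704 - 252765) = -476169 - 329469 = -805638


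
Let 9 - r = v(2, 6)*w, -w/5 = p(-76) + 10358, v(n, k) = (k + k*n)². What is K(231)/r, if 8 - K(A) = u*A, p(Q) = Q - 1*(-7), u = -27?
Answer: 6245/16668189 ≈ 0.00037467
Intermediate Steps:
p(Q) = 7 + Q (p(Q) = Q + 7 = 7 + Q)
K(A) = 8 + 27*A (K(A) = 8 - (-27)*A = 8 + 27*A)
w = -51445 (w = -5*((7 - 76) + 10358) = -5*(-69 + 10358) = -5*10289 = -51445)
r = 16668189 (r = 9 - 6²*(1 + 2)²*(-51445) = 9 - 36*3²*(-51445) = 9 - 36*9*(-51445) = 9 - 324*(-51445) = 9 - 1*(-16668180) = 9 + 16668180 = 16668189)
K(231)/r = (8 + 27*231)/16668189 = (8 + 6237)*(1/16668189) = 6245*(1/16668189) = 6245/16668189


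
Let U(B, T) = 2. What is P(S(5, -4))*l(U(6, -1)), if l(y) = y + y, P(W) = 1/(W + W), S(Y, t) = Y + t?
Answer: 2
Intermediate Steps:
P(W) = 1/(2*W)
l(y) = 2*y
P(S(5, -4))*l(U(6, -1)) = (1/(2*(5 - 4)))*(2*2) = ((½)/1)*4 = ((½)*1)*4 = (½)*4 = 2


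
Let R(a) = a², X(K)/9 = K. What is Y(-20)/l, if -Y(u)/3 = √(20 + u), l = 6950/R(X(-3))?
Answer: 0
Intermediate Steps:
X(K) = 9*K
l = 6950/729 (l = 6950/((9*(-3))²) = 6950/((-27)²) = 6950/729 ≈ 9.5336)
Y(u) = -3*√(20 + u)
Y(-20)/l = (-3*√(20 - 20))/(6950/729) = -3*√0*(729/6950) = -3*0*(729/6950) = 0*(729/6950) = 0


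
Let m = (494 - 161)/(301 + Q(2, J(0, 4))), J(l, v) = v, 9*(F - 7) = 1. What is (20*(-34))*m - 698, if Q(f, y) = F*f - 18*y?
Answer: -3565882/2189 ≈ -1629.0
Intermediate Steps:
F = 64/9 (F = 7 + (⅑)*1 = 7 + ⅑ = 64/9 ≈ 7.1111)
Q(f, y) = -18*y + 64*f/9 (Q(f, y) = 64*f/9 - 18*y = -18*y + 64*f/9)
m = 2997/2189 (m = (494 - 161)/(301 + (-18*4 + (64/9)*2)) = 333/(301 + (-72 + 128/9)) = 333/(301 - 520/9) = 333/(2189/9) = 333*(9/2189) = 2997/2189 ≈ 1.3691)
(20*(-34))*m - 698 = (20*(-34))*(2997/2189) - 698 = -680*2997/2189 - 698 = -2037960/2189 - 698 = -3565882/2189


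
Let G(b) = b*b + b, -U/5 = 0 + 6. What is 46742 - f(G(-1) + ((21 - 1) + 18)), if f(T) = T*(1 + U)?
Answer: 47844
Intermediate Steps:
U = -30 (U = -5*(0 + 6) = -5*6 = -30)
G(b) = b + b**2 (G(b) = b**2 + b = b + b**2)
f(T) = -29*T (f(T) = T*(1 - 30) = T*(-29) = -29*T)
46742 - f(G(-1) + ((21 - 1) + 18)) = 46742 - (-29)*(-(1 - 1) + ((21 - 1) + 18)) = 46742 - (-29)*(-1*0 + (20 + 18)) = 46742 - (-29)*(0 + 38) = 46742 - (-29)*38 = 46742 - 1*(-1102) = 46742 + 1102 = 47844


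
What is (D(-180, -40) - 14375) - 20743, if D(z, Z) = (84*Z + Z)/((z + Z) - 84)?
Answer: -1334059/38 ≈ -35107.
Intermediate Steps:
D(z, Z) = 85*Z/(-84 + Z + z) (D(z, Z) = (85*Z)/((Z + z) - 84) = (85*Z)/(-84 + Z + z) = 85*Z/(-84 + Z + z))
(D(-180, -40) - 14375) - 20743 = (85*(-40)/(-84 - 40 - 180) - 14375) - 20743 = (85*(-40)/(-304) - 14375) - 20743 = (85*(-40)*(-1/304) - 14375) - 20743 = (425/38 - 14375) - 20743 = -545825/38 - 20743 = -1334059/38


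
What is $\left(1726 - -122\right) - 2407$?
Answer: $-559$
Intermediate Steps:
$\left(1726 - -122\right) - 2407 = \left(1726 + \left(-245 + 367\right)\right) - 2407 = \left(1726 + 122\right) - 2407 = 1848 - 2407 = -559$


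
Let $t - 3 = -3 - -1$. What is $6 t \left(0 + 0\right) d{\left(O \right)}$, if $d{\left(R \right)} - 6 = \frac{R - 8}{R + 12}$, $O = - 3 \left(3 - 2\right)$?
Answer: $0$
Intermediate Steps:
$O = -3$ ($O = \left(-3\right) 1 = -3$)
$d{\left(R \right)} = 6 + \frac{-8 + R}{12 + R}$ ($d{\left(R \right)} = 6 + \frac{R - 8}{R + 12} = 6 + \frac{-8 + R}{12 + R}$)
$t = 1$ ($t = 3 - 2 = 1$)
$6 t \left(0 + 0\right) d{\left(O \right)} = 6 \cdot 1 \left(0 + 0\right) \frac{64 + 7 \left(-3\right)}{12 - 3} = 6 \cdot 0 \frac{64 - 21}{9} = 0 \cdot \frac{1}{9} \cdot 43 = 0 \cdot \frac{43}{9} = 0$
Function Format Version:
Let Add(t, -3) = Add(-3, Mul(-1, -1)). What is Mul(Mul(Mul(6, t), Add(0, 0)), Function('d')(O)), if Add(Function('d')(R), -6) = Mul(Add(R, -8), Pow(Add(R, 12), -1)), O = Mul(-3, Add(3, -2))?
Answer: 0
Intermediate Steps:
O = -3 (O = Mul(-3, 1) = -3)
Function('d')(R) = Add(6, Mul(Pow(Add(12, R), -1), Add(-8, R))) (Function('d')(R) = Add(6, Mul(Add(R, -8), Pow(Add(R, 12), -1))) = Add(6, Mul(Add(-8, R), Pow(Add(12, R), -1))) = Add(6, Mul(Pow(Add(12, R), -1), Add(-8, R))))
t = 1 (t = Add(3, Add(-3, Mul(-1, -1))) = Add(3, Add(-3, 1)) = Add(3, -2) = 1)
Mul(Mul(Mul(6, t), Add(0, 0)), Function('d')(O)) = Mul(Mul(Mul(6, 1), Add(0, 0)), Mul(Pow(Add(12, -3), -1), Add(64, Mul(7, -3)))) = Mul(Mul(6, 0), Mul(Pow(9, -1), Add(64, -21))) = Mul(0, Mul(Rational(1, 9), 43)) = Mul(0, Rational(43, 9)) = 0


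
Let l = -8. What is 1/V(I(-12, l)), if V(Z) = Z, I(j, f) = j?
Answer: -1/12 ≈ -0.083333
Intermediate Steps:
1/V(I(-12, l)) = 1/(-12) = -1/12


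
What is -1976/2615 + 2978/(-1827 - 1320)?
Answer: -14005942/8229405 ≈ -1.7019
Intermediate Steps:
-1976/2615 + 2978/(-1827 - 1320) = -1976*1/2615 + 2978/(-3147) = -1976/2615 + 2978*(-1/3147) = -1976/2615 - 2978/3147 = -14005942/8229405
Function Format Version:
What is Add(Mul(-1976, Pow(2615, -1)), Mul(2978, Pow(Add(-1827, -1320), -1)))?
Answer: Rational(-14005942, 8229405) ≈ -1.7019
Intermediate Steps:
Add(Mul(-1976, Pow(2615, -1)), Mul(2978, Pow(Add(-1827, -1320), -1))) = Add(Mul(-1976, Rational(1, 2615)), Mul(2978, Pow(-3147, -1))) = Add(Rational(-1976, 2615), Mul(2978, Rational(-1, 3147))) = Add(Rational(-1976, 2615), Rational(-2978, 3147)) = Rational(-14005942, 8229405)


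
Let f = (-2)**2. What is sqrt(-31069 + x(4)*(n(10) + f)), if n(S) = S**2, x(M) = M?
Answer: I*sqrt(30653) ≈ 175.08*I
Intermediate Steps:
f = 4
sqrt(-31069 + x(4)*(n(10) + f)) = sqrt(-31069 + 4*(10**2 + 4)) = sqrt(-31069 + 4*(100 + 4)) = sqrt(-31069 + 4*104) = sqrt(-31069 + 416) = sqrt(-30653) = I*sqrt(30653)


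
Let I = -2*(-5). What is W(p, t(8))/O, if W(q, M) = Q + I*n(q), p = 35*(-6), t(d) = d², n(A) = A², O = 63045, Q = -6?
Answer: 146998/21015 ≈ 6.9949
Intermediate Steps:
I = 10
p = -210
W(q, M) = -6 + 10*q²
W(p, t(8))/O = (-6 + 10*(-210)²)/63045 = (-6 + 10*44100)*(1/63045) = (-6 + 441000)*(1/63045) = 440994*(1/63045) = 146998/21015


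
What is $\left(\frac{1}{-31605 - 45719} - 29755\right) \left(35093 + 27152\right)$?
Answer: $- \frac{143211778529145}{77324} \approx -1.8521 \cdot 10^{9}$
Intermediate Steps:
$\left(\frac{1}{-31605 - 45719} - 29755\right) \left(35093 + 27152\right) = \left(\frac{1}{-77324} - 29755\right) 62245 = \left(- \frac{1}{77324} - 29755\right) 62245 = \left(- \frac{2300775621}{77324}\right) 62245 = - \frac{143211778529145}{77324}$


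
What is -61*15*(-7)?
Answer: 6405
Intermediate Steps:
-61*15*(-7) = -915*(-7) = 6405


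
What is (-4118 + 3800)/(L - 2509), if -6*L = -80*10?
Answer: 954/7127 ≈ 0.13386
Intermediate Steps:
L = 400/3 (L = -(-40)*10/3 = -1/6*(-800) = 400/3 ≈ 133.33)
(-4118 + 3800)/(L - 2509) = (-4118 + 3800)/(400/3 - 2509) = -318/(-7127/3) = -318*(-3/7127) = 954/7127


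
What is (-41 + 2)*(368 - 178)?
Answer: -7410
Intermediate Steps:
(-41 + 2)*(368 - 178) = -39*190 = -7410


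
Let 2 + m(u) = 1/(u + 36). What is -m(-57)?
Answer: 43/21 ≈ 2.0476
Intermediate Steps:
m(u) = -2 + 1/(36 + u) (m(u) = -2 + 1/(u + 36) = -2 + 1/(36 + u))
-m(-57) = -(-71 - 2*(-57))/(36 - 57) = -(-71 + 114)/(-21) = -(-1)*43/21 = -1*(-43/21) = 43/21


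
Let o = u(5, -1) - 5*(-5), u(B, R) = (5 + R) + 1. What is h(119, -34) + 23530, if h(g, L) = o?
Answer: 23560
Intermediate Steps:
u(B, R) = 6 + R
o = 30 (o = (6 - 1) - 5*(-5) = 5 + 25 = 30)
h(g, L) = 30
h(119, -34) + 23530 = 30 + 23530 = 23560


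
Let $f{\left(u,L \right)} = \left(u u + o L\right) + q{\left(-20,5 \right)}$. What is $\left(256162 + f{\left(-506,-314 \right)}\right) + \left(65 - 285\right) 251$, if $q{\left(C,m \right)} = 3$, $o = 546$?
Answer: $285537$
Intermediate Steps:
$f{\left(u,L \right)} = 3 + u^{2} + 546 L$ ($f{\left(u,L \right)} = \left(u u + 546 L\right) + 3 = \left(u^{2} + 546 L\right) + 3 = 3 + u^{2} + 546 L$)
$\left(256162 + f{\left(-506,-314 \right)}\right) + \left(65 - 285\right) 251 = \left(256162 + \left(3 + \left(-506\right)^{2} + 546 \left(-314\right)\right)\right) + \left(65 - 285\right) 251 = \left(256162 + \left(3 + 256036 - 171444\right)\right) - 55220 = \left(256162 + 84595\right) - 55220 = 340757 - 55220 = 285537$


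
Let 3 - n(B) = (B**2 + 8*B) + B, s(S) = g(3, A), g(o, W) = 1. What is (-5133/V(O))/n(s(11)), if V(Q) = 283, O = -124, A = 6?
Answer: 5133/1981 ≈ 2.5911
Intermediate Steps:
s(S) = 1
n(B) = 3 - B**2 - 9*B (n(B) = 3 - ((B**2 + 8*B) + B) = 3 - (B**2 + 9*B) = 3 + (-B**2 - 9*B) = 3 - B**2 - 9*B)
(-5133/V(O))/n(s(11)) = (-5133/283)/(3 - 1*1**2 - 9*1) = (-5133*1/283)/(3 - 1*1 - 9) = -5133/(283*(3 - 1 - 9)) = -5133/283/(-7) = -5133/283*(-1/7) = 5133/1981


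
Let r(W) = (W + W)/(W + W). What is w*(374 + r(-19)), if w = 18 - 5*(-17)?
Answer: 38625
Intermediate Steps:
w = 103 (w = 18 + 85 = 103)
r(W) = 1 (r(W) = (2*W)/((2*W)) = (2*W)*(1/(2*W)) = 1)
w*(374 + r(-19)) = 103*(374 + 1) = 103*375 = 38625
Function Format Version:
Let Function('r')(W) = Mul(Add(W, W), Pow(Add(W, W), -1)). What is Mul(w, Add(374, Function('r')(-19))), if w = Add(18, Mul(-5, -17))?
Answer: 38625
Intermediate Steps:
w = 103 (w = Add(18, 85) = 103)
Function('r')(W) = 1 (Function('r')(W) = Mul(Mul(2, W), Pow(Mul(2, W), -1)) = Mul(Mul(2, W), Mul(Rational(1, 2), Pow(W, -1))) = 1)
Mul(w, Add(374, Function('r')(-19))) = Mul(103, Add(374, 1)) = Mul(103, 375) = 38625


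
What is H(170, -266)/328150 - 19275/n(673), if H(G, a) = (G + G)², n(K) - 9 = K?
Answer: -124925041/4475966 ≈ -27.910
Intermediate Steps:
n(K) = 9 + K
H(G, a) = 4*G² (H(G, a) = (2*G)² = 4*G²)
H(170, -266)/328150 - 19275/n(673) = (4*170²)/328150 - 19275/(9 + 673) = (4*28900)*(1/328150) - 19275/682 = 115600*(1/328150) - 19275*1/682 = 2312/6563 - 19275/682 = -124925041/4475966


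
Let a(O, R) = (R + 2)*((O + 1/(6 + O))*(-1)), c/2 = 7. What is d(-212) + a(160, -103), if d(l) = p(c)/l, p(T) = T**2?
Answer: 142172899/8798 ≈ 16160.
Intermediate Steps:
c = 14 (c = 2*7 = 14)
d(l) = 196/l (d(l) = 14**2/l = 196/l)
a(O, R) = (2 + R)*(-O - 1/(6 + O))
d(-212) + a(160, -103) = 196/(-212) + (-2 - 1*(-103) - 12*160 - 2*160**2 - 1*(-103)*160**2 - 6*160*(-103))/(6 + 160) = 196*(-1/212) + (-2 + 103 - 1920 - 2*25600 - 1*(-103)*25600 + 98880)/166 = -49/53 + (-2 + 103 - 1920 - 51200 + 2636800 + 98880)/166 = -49/53 + (1/166)*2682661 = -49/53 + 2682661/166 = 142172899/8798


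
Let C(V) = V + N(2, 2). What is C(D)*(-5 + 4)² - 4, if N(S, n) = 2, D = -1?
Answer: -3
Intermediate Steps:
C(V) = 2 + V (C(V) = V + 2 = 2 + V)
C(D)*(-5 + 4)² - 4 = (2 - 1)*(-5 + 4)² - 4 = 1*(-1)² - 4 = 1*1 - 4 = 1 - 4 = -3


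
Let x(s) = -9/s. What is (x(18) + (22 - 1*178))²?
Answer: 97969/4 ≈ 24492.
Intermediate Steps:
(x(18) + (22 - 1*178))² = (-9/18 + (22 - 1*178))² = (-9*1/18 + (22 - 178))² = (-½ - 156)² = (-313/2)² = 97969/4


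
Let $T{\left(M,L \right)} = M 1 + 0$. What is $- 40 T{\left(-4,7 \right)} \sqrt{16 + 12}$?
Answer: $320 \sqrt{7} \approx 846.64$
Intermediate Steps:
$T{\left(M,L \right)} = M$ ($T{\left(M,L \right)} = M + 0 = M$)
$- 40 T{\left(-4,7 \right)} \sqrt{16 + 12} = \left(-40\right) \left(-4\right) \sqrt{16 + 12} = 160 \sqrt{28} = 160 \cdot 2 \sqrt{7} = 320 \sqrt{7}$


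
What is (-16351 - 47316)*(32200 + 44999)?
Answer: -4915028733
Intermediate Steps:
(-16351 - 47316)*(32200 + 44999) = -63667*77199 = -4915028733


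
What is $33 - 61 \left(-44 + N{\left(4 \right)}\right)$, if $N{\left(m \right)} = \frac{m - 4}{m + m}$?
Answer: $2717$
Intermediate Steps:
$N{\left(m \right)} = \frac{-4 + m}{2 m}$
$33 - 61 \left(-44 + N{\left(4 \right)}\right) = 33 - 61 \left(-44 + \frac{-4 + 4}{2 \cdot 4}\right) = 33 - 61 \left(-44 + \frac{1}{2} \cdot \frac{1}{4} \cdot 0\right) = 33 - 61 \left(-44 + 0\right) = 33 - -2684 = 33 + 2684 = 2717$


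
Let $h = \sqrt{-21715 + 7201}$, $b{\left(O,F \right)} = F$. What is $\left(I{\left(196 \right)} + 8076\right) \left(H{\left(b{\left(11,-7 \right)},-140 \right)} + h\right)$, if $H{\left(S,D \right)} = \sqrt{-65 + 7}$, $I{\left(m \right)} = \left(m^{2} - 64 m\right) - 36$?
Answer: $33912 i \left(\sqrt{58} + \sqrt{14514}\right) \approx 4.3438 \cdot 10^{6} i$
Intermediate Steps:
$h = i \sqrt{14514}$ ($h = \sqrt{-14514} = i \sqrt{14514} \approx 120.47 i$)
$I{\left(m \right)} = -36 + m^{2} - 64 m$
$H{\left(S,D \right)} = i \sqrt{58}$ ($H{\left(S,D \right)} = \sqrt{-58} = i \sqrt{58}$)
$\left(I{\left(196 \right)} + 8076\right) \left(H{\left(b{\left(11,-7 \right)},-140 \right)} + h\right) = \left(\left(-36 + 196^{2} - 12544\right) + 8076\right) \left(i \sqrt{58} + i \sqrt{14514}\right) = \left(\left(-36 + 38416 - 12544\right) + 8076\right) \left(i \sqrt{58} + i \sqrt{14514}\right) = \left(25836 + 8076\right) \left(i \sqrt{58} + i \sqrt{14514}\right) = 33912 \left(i \sqrt{58} + i \sqrt{14514}\right) = 33912 i \sqrt{58} + 33912 i \sqrt{14514}$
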